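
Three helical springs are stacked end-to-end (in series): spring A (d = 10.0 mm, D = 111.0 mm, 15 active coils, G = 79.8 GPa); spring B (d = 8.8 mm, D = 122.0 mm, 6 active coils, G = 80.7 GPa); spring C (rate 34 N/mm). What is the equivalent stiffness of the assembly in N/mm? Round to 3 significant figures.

2.41 N/mm

k_A = Gd⁴/(8D³N_a) = (79.8×10³)(10.0⁴)/(8·111.0³·15) = 4.8624 N/mm
k_B = Gd⁴/(8D³N_a) = (80.7×10³)(8.8⁴)/(8·122.0³·6) = 5.5524 N/mm
Series: 1/k_eq = 1/4.8624 + 1/5.5524 + 1/34 = 0.41517; k_eq = 2.4086 N/mm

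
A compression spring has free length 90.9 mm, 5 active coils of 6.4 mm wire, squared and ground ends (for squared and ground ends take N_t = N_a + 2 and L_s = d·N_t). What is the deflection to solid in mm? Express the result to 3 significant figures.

46.1 mm

N_t = 7; L_s = 6.4·7 = 44.8 mm
δ_solid = L₀ − L_s = 90.9 − 44.8 = 46.1 mm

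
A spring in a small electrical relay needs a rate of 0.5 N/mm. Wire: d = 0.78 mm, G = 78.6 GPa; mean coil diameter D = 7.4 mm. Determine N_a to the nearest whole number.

18

N_a = Gd⁴/(8D³k) = (78.6×10³ × 0.78⁴)/(8 × 7.4³ × 0.5)
    = 29093.8 / 1620.9 = 17.95 → 18 coils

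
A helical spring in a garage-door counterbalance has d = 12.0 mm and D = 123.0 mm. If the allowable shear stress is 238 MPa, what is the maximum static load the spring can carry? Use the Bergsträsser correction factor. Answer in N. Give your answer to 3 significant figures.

C = D/d = 123.0/12.0 = 10.2500
K_B = (4C+2)/(4C−3) = 43.000/38.000 = 1.1316
τ_max = K·8FD/(πd³) → F_max = τ_allow·πd³/(8DK)
F_max = 238·π·12.0³/(8·123.0·1.1316) = 1.292e+06/1113.5 = 1160.4 N

1160 N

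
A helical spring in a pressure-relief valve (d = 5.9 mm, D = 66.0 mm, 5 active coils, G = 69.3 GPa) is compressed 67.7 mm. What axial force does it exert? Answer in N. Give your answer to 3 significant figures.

k = Gd⁴/(8D³N_a) = (69.3×10³)(5.9⁴)/(8·66.0³·5) = 7.3021 N/mm
F = k·δ = 7.3021 × 67.7 = 494.35 N

494 N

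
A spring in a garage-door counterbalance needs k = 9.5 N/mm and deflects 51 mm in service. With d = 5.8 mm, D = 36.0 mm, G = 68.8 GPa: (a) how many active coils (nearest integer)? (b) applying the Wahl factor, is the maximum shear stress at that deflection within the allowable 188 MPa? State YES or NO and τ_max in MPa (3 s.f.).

N_a = Gd⁴/(8D³k) = (68.8×10³)(5.8⁴)/(8·36.0³·9.5) = 21.96 → N_a = 22
Actual rate k = Gd⁴/(8D³·22) = 9.4816 N/mm
Working load F = kδ = 9.4816·51 = 483.56 N
C = 36.0/5.8 = 6.2069; K_W = (4C−1)/(4C−4)+0.615/C = 1.2431
τ_max = K_W·8FD/(πd³) = 1.2431·227.2 = 282.44 MPa
τ_max > 188 MPa → exceeds allowable

(a) 22 coils; (b) NO, τ_max = 282 MPa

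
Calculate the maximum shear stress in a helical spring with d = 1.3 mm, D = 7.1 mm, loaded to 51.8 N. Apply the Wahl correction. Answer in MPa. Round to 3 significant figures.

Spring index C = D/d = 7.1/1.3 = 5.4615
K_W = (4C−1)/(4C−4) + 0.615/C = 20.846/17.846 + 0.1126 = 1.2807
τ₀ = 8FD/(πd³) = 8·51.8·7.1/(π·1.3³) = 2942.24/6.9021 = 426.28 MPa
τ_max = K·τ₀ = 1.2807 × 426.28 = 545.94 MPa

546 MPa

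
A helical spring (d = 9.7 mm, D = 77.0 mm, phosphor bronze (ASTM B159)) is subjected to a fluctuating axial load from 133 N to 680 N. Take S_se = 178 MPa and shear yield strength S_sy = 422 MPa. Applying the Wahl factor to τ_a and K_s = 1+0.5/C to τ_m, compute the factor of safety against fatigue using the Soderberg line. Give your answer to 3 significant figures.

1.64

C = D/d = 77.0/9.7 = 7.9381; K_W = (4C−1)/(4C−4)+0.615/C = 1.1856; K_s = 1+0.5/C = 1.0630
F_a = (F_max−F_min)/2 = 273.5 N; F_m = (F_max+F_min)/2 = 406.5 N
τ_a = K_W·8F_aD/(πd³) = 1.1856 × 58.759 = 69.663 MPa
τ_m = K_s·8F_mD/(πd³) = 1.0630 × 87.333 = 92.833 MPa
Soderberg: 1/n_f = τ_a/S_se + τ_m/S_sy = 69.663/178 + 92.833/422 = 0.39136 + 0.21998 = 0.61135
n_f = 1/0.61135 = 1.636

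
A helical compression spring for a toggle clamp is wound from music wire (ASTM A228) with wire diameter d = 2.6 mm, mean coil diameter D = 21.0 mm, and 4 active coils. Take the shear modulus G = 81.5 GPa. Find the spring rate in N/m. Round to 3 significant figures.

k = Gd⁴/(8D³N_a) = (81.5×10³ × 2.6⁴) / (8 × 21.0³ × 4)
  = 3.72435e+06 / 296352 = 12.567 N/mm = 12567 N/m

12600 N/m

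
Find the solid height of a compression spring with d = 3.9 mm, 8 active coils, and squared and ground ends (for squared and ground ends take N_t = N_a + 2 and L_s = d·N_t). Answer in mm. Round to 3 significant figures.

squared and ground ends: N_t = N_a + 2 = 8 + 2 = 10
L_s = d·N_t = 3.9 × 10 = 39 mm

39.0 mm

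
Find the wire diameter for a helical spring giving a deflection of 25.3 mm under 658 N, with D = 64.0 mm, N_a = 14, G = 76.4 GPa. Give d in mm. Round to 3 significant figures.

Required rate k = F/δ = 658/25.3 = 26.008 N/mm
d = (8D³N_a·k / G)^(1/4) = (8·64.0³·14·26.008 / (76.4×10³))^0.25
  = (9994.7)^0.25 = 9.9987 mm

10.0 mm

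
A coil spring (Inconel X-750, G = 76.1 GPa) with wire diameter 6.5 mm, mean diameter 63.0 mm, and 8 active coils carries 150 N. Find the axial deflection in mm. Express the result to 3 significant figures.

17.7 mm

k = Gd⁴/(8D³N_a) = (76.1×10³)(6.5⁴)/(8·63.0³·8) = 8.4886 N/mm
δ = F/k = 150 / 8.4886 = 17.671 mm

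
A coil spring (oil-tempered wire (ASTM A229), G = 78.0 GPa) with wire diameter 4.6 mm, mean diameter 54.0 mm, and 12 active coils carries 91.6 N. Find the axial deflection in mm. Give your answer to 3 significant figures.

k = Gd⁴/(8D³N_a) = (78.0×10³)(4.6⁴)/(8·54.0³·12) = 2.3103 N/mm
δ = F/k = 91.6 / 2.3103 = 39.648 mm

39.6 mm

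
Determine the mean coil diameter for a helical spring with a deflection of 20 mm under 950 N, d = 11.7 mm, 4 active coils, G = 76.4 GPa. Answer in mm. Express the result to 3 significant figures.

Required rate k = F/δ = 950/20 = 47.5 N/mm
D = (Gd⁴/(8N_a·k))^(1/3) = (76.4×10³·11.7⁴/(8·4·47.5))^(1/3)
  = (941875)^(1/3) = 98.0237 mm

98.0 mm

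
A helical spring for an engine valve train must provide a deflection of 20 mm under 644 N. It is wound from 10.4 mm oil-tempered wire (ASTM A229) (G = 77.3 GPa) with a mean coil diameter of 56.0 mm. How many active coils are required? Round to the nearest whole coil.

Required rate k = F/δ = 644/20 = 32.2 N/mm
N_a = Gd⁴/(8D³k) = (77.3×10³ × 10.4⁴)/(8 × 56.0³ × 32.2)
    = 9.04301e+08 / 4.52387e+07 = 19.99 → 20 coils

20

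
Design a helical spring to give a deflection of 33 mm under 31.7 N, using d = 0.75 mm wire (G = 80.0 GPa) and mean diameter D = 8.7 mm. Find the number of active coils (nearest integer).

5

Required rate k = F/δ = 31.7/33 = 0.96061 N/mm
N_a = Gd⁴/(8D³k) = (80.0×10³ × 0.75⁴)/(8 × 8.7³ × 0.96061)
    = 25312.5 / 5060.5 = 5.002 → 5 coils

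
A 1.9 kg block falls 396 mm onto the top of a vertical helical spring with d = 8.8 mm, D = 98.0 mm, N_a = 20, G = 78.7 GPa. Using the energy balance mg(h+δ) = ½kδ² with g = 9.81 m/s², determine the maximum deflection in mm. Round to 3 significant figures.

74.8 mm

k = Gd⁴/(8D³N_a) = (78.7×10³)(8.8⁴)/(8·98.0³·20) = 3.1341 N/mm
W = mg = 1.9 × 9.81 = 18.639 N
½kδ² − Wδ − Wh = 0 → δ = (W + √(W² + 2kWh))/k
δ = (18.639 + √(347.41 + 46265.3))/3.1341 = (18.639 + 215.9)/3.1341 = 74.835 mm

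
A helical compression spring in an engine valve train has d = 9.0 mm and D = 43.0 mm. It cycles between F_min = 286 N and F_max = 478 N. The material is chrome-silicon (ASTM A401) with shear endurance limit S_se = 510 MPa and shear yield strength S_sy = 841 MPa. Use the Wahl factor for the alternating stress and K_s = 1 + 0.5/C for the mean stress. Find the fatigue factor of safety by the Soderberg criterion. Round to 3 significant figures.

C = D/d = 43.0/9.0 = 4.7778; K_W = (4C−1)/(4C−4)+0.615/C = 1.3273; K_s = 1+0.5/C = 1.1047
F_a = (F_max−F_min)/2 = 96 N; F_m = (F_max+F_min)/2 = 382 N
τ_a = K_W·8F_aD/(πd³) = 1.3273 × 14.42 = 19.138 MPa
τ_m = K_s·8F_mD/(πd³) = 1.1047 × 57.378 = 63.383 MPa
Soderberg: 1/n_f = τ_a/S_se + τ_m/S_sy = 19.138/510 + 63.383/841 = 0.03753 + 0.07537 = 0.11289
n_f = 1/0.11289 = 8.858

8.86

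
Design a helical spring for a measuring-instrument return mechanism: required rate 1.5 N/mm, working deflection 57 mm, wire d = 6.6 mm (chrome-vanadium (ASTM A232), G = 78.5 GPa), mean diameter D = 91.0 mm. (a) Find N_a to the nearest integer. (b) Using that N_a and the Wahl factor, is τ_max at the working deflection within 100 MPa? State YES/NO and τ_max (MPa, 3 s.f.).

(a) 16 coils; (b) YES, τ_max = 78.3 MPa

N_a = Gd⁴/(8D³k) = (78.5×10³)(6.6⁴)/(8·91.0³·1.5) = 16.47 → N_a = 16
Actual rate k = Gd⁴/(8D³·16) = 1.5442 N/mm
Working load F = kδ = 1.5442·57 = 88.021 N
C = 91.0/6.6 = 13.7879; K_W = (4C−1)/(4C−4)+0.615/C = 1.1033
τ_max = K_W·8FD/(πd³) = 1.1033·70.947 = 78.273 MPa
τ_max ≤ 100 MPa → acceptable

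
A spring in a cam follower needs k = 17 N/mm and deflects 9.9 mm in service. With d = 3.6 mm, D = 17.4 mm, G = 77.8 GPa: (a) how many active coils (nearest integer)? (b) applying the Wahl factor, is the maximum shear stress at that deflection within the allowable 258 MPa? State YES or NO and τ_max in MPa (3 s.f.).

N_a = Gd⁴/(8D³k) = (77.8×10³)(3.6⁴)/(8·17.4³·17) = 18.24 → N_a = 18
Actual rate k = Gd⁴/(8D³·18) = 17.226 N/mm
Working load F = kδ = 17.226·9.9 = 170.54 N
C = 17.4/3.6 = 4.8333; K_W = (4C−1)/(4C−4)+0.615/C = 1.3229
τ_max = K_W·8FD/(πd³) = 1.3229·161.96 = 214.25 MPa
τ_max ≤ 258 MPa → acceptable

(a) 18 coils; (b) YES, τ_max = 214 MPa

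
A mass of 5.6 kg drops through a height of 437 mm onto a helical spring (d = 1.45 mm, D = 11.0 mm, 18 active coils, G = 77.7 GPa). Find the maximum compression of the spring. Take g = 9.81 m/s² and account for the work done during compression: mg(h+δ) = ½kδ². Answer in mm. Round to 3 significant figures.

197 mm

k = Gd⁴/(8D³N_a) = (77.7×10³)(1.45⁴)/(8·11.0³·18) = 1.7921 N/mm
W = mg = 5.6 × 9.81 = 54.936 N
½kδ² − Wδ − Wh = 0 → δ = (W + √(W² + 2kWh))/k
δ = (54.936 + √(3018 + 86044.1))/1.7921 = (54.936 + 298.43)/1.7921 = 197.19 mm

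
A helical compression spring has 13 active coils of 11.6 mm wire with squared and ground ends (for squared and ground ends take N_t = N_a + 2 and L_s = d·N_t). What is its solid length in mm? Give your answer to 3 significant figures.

squared and ground ends: N_t = N_a + 2 = 13 + 2 = 15
L_s = d·N_t = 11.6 × 15 = 174 mm

174 mm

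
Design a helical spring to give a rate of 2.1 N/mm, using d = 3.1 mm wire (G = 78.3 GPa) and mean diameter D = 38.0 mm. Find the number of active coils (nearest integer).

N_a = Gd⁴/(8D³k) = (78.3×10³ × 3.1⁴)/(8 × 38.0³ × 2.1)
    = 7.23117e+06 / 921850 = 7.844 → 8 coils

8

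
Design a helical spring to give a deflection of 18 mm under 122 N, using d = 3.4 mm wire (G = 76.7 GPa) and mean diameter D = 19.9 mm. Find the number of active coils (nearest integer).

Required rate k = F/δ = 122/18 = 6.7778 N/mm
N_a = Gd⁴/(8D³k) = (76.7×10³ × 3.4⁴)/(8 × 19.9³ × 6.7778)
    = 1.02497e+07 / 427304 = 23.99 → 24 coils

24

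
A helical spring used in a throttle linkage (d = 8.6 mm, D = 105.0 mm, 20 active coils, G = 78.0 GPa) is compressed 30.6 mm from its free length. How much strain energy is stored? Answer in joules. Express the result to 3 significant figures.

1.08 J

k = Gd⁴/(8D³N_a) = (78.0×10³)(8.6⁴)/(8·105.0³·20) = 2.3036 N/mm
U = ½kδ² = 0.5 × 2.3036 × 30.6² = 1078.5 N·mm = 1.0785 J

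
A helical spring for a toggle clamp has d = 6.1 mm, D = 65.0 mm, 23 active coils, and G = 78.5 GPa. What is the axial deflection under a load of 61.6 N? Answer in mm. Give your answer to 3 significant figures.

k = Gd⁴/(8D³N_a) = (78.5×10³)(6.1⁴)/(8·65.0³·23) = 2.151 N/mm
δ = F/k = 61.6 / 2.151 = 28.638 mm

28.6 mm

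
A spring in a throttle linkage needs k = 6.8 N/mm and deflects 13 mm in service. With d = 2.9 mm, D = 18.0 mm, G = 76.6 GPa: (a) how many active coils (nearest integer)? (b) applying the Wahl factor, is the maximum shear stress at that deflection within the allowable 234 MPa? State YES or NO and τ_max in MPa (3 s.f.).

(a) 17 coils; (b) YES, τ_max = 207 MPa

N_a = Gd⁴/(8D³k) = (76.6×10³)(2.9⁴)/(8·18.0³·6.8) = 17.08 → N_a = 17
Actual rate k = Gd⁴/(8D³·17) = 6.8307 N/mm
Working load F = kδ = 6.8307·13 = 88.799 N
C = 18.0/2.9 = 6.2069; K_W = (4C−1)/(4C−4)+0.615/C = 1.2431
τ_max = K_W·8FD/(πd³) = 1.2431·166.89 = 207.46 MPa
τ_max ≤ 234 MPa → acceptable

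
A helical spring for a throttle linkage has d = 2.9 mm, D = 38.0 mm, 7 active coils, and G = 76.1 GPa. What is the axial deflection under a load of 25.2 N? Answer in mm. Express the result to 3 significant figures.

14.4 mm

k = Gd⁴/(8D³N_a) = (76.1×10³)(2.9⁴)/(8·38.0³·7) = 1.7516 N/mm
δ = F/k = 25.2 / 1.7516 = 14.387 mm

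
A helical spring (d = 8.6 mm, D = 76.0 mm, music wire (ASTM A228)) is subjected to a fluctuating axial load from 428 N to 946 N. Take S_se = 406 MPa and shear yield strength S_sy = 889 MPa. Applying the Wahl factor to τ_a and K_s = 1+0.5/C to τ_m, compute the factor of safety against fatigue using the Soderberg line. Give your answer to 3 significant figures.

C = D/d = 76.0/8.6 = 8.8372; K_W = (4C−1)/(4C−4)+0.615/C = 1.1653; K_s = 1+0.5/C = 1.0566
F_a = (F_max−F_min)/2 = 259 N; F_m = (F_max+F_min)/2 = 687 N
τ_a = K_W·8F_aD/(πd³) = 1.1653 × 78.806 = 91.832 MPa
τ_m = K_s·8F_mD/(πd³) = 1.0566 × 209.03 = 220.86 MPa
Soderberg: 1/n_f = τ_a/S_se + τ_m/S_sy = 91.832/406 + 220.86/889 = 0.22619 + 0.24844 = 0.47462
n_f = 1/0.47462 = 2.107

2.11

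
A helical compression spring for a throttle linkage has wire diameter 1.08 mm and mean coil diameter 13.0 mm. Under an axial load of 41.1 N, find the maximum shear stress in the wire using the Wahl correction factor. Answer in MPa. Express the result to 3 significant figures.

1210 MPa

Spring index C = D/d = 13.0/1.08 = 12.0370
K_W = (4C−1)/(4C−4) + 0.615/C = 47.148/44.148 + 0.0511 = 1.1190
τ₀ = 8FD/(πd³) = 8·41.1·13.0/(π·1.08³) = 4274.4/3.9575 = 1080.1 MPa
τ_max = K·τ₀ = 1.1190 × 1080.1 = 1208.7 MPa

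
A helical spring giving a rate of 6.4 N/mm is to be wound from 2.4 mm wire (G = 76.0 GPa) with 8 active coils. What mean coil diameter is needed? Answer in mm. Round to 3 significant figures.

18.3 mm

D = (Gd⁴/(8N_a·k))^(1/3) = (76.0×10³·2.4⁴/(8·8·6.4))^(1/3)
  = (6156)^(1/3) = 18.3273 mm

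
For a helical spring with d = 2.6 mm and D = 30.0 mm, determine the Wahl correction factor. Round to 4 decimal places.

C = D/d = 30.0/2.6 = 11.5385
K_W = (4C−1)/(4C−4) + 0.615/C = 45.154/42.154 + 0.0533 = 1.1245

1.1245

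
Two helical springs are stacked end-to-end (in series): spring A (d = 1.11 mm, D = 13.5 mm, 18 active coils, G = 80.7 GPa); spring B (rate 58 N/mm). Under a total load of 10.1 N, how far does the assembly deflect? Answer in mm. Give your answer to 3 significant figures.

k_A = Gd⁴/(8D³N_a) = (80.7×10³)(1.11⁴)/(8·13.5³·18) = 0.34578 N/mm
Series: 1/k_eq = 1/0.34578 + 1/58 = 2.9092; k_eq = 0.34373 N/mm
δ = F/k_eq = 10.1/0.34373 = 29.383 mm

29.4 mm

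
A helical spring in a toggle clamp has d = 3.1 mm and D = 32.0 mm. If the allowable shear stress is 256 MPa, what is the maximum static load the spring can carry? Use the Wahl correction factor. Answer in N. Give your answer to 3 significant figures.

82.1 N

C = D/d = 32.0/3.1 = 10.3226
K_W = (4C−1)/(4C−4) + 0.615/C = 40.290/37.290 + 0.0596 = 1.1400
τ_max = K·8FD/(πd³) → F_max = τ_allow·πd³/(8DK)
F_max = 256·π·3.1³/(8·32.0·1.1400) = 23959/291.85 = 82.096 N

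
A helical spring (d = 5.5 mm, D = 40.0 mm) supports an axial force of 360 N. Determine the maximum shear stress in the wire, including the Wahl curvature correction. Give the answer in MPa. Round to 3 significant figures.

265 MPa

Spring index C = D/d = 40.0/5.5 = 7.2727
K_W = (4C−1)/(4C−4) + 0.615/C = 28.091/25.091 + 0.0846 = 1.2041
τ₀ = 8FD/(πd³) = 8·360·40.0/(π·5.5³) = 115200/522.68 = 220.4 MPa
τ_max = K·τ₀ = 1.2041 × 220.4 = 265.39 MPa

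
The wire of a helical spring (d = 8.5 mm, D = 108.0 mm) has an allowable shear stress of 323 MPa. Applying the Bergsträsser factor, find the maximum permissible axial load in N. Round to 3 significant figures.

653 N

C = D/d = 108.0/8.5 = 12.7059
K_B = (4C+2)/(4C−3) = 52.824/47.824 = 1.1046
τ_max = K·8FD/(πd³) → F_max = τ_allow·πd³/(8DK)
F_max = 323·π·8.5³/(8·108.0·1.1046) = 6.2317e+05/954.33 = 652.99 N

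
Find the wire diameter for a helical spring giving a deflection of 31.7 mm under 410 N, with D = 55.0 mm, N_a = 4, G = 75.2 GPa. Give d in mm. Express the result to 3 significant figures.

Required rate k = F/δ = 410/31.7 = 12.934 N/mm
d = (8D³N_a·k / G)^(1/4) = (8·55.0³·4·12.934 / (75.2×10³))^0.25
  = (915.68)^0.25 = 5.5009 mm

5.50 mm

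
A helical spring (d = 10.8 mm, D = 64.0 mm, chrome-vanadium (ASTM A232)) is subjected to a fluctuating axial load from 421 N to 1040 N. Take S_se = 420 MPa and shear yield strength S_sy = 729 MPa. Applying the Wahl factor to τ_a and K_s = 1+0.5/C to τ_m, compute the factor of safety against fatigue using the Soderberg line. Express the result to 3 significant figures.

3.84

C = D/d = 64.0/10.8 = 5.9259; K_W = (4C−1)/(4C−4)+0.615/C = 1.2560; K_s = 1+0.5/C = 1.0844
F_a = (F_max−F_min)/2 = 309.5 N; F_m = (F_max+F_min)/2 = 730.5 N
τ_a = K_W·8F_aD/(πd³) = 1.2560 × 40.041 = 50.294 MPa
τ_m = K_s·8F_mD/(πd³) = 1.0844 × 94.508 = 102.48 MPa
Soderberg: 1/n_f = τ_a/S_se + τ_m/S_sy = 50.294/420 + 102.48/729 = 0.11975 + 0.14058 = 0.26033
n_f = 1/0.26033 = 3.841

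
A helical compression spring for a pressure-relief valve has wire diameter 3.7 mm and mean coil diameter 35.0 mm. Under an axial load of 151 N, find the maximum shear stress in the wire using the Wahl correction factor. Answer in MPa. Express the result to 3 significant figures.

Spring index C = D/d = 35.0/3.7 = 9.4595
K_W = (4C−1)/(4C−4) + 0.615/C = 36.838/33.838 + 0.0650 = 1.1537
τ₀ = 8FD/(πd³) = 8·151·35.0/(π·3.7³) = 42280/159.13 = 265.69 MPa
τ_max = K·τ₀ = 1.1537 × 265.69 = 306.52 MPa

307 MPa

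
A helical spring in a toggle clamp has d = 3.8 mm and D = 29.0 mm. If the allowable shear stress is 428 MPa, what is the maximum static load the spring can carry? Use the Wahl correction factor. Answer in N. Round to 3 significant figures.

C = D/d = 29.0/3.8 = 7.6316
K_W = (4C−1)/(4C−4) + 0.615/C = 29.526/26.526 + 0.0806 = 1.1937
τ_max = K·8FD/(πd³) → F_max = τ_allow·πd³/(8DK)
F_max = 428·π·3.8³/(8·29.0·1.1937) = 73781/276.93 = 266.42 N

266 N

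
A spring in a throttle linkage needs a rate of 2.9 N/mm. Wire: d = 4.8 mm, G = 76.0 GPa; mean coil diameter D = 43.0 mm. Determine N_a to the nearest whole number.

22

N_a = Gd⁴/(8D³k) = (76.0×10³ × 4.8⁴)/(8 × 43.0³ × 2.9)
    = 4.0344e+07 / 1.84456e+06 = 21.87 → 22 coils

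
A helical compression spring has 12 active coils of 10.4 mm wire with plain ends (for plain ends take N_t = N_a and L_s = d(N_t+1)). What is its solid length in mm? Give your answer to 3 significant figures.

plain ends: N_t = N_a = 12
L_s = d·(N_t+1) = 10.4 × 13 = 135.2 mm

135 mm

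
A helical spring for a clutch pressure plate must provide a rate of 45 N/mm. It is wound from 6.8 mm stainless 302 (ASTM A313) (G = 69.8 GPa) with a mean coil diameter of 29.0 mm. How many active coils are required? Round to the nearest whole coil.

N_a = Gd⁴/(8D³k) = (69.8×10³ × 6.8⁴)/(8 × 29.0³ × 45)
    = 1.49242e+08 / 8.78004e+06 = 17 → 17 coils

17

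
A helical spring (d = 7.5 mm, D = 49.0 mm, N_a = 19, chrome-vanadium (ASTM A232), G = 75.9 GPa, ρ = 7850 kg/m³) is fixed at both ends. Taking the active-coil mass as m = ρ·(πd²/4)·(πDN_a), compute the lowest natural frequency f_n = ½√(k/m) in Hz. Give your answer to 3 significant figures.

k = Gd⁴/(8D³N_a) = (75.9×10³)(7.5⁴)/(8·49.0³·19) = 13.429 N/mm = 13429 N/m
Wire length L = πDN_a = π·49.0·19 = 2924.8 mm
m = ρ·(πd²/4)·L = 7850 × 44.179×10⁻⁶ m² × 2.9248 m = 1.0143 kg
f_n = ½√(k/m) = 0.5·√(13429/1.0143) = 0.5·√(13240) = 57.532 Hz

57.5 Hz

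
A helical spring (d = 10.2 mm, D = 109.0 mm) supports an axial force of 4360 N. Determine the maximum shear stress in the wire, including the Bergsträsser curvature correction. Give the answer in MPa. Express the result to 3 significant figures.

Spring index C = D/d = 109.0/10.2 = 10.6863
K_B = (4C+2)/(4C−3) = 44.745/39.745 = 1.1258
τ₀ = 8FD/(πd³) = 8·4360·109.0/(π·10.2³) = 3.80192e+06/3333.9 = 1140.4 MPa
τ_max = K·τ₀ = 1.1258 × 1140.4 = 1283.9 MPa

1280 MPa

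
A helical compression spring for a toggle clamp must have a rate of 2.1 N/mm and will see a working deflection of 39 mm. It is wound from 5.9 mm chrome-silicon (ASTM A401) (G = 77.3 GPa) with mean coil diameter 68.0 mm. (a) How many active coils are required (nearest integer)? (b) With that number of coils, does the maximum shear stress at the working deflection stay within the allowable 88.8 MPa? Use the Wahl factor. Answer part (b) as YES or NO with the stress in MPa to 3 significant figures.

(a) 18 coils; (b) YES, τ_max = 76.5 MPa

N_a = Gd⁴/(8D³k) = (77.3×10³)(5.9⁴)/(8·68.0³·2.1) = 17.73 → N_a = 18
Actual rate k = Gd⁴/(8D³·18) = 2.0687 N/mm
Working load F = kδ = 2.0687·39 = 80.679 N
C = 68.0/5.9 = 11.5254; K_W = (4C−1)/(4C−4)+0.615/C = 1.1246
τ_max = K_W·8FD/(πd³) = 1.1246·68.023 = 76.5 MPa
τ_max ≤ 88.8 MPa → acceptable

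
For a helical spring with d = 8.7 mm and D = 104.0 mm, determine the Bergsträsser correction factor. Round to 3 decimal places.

1.112

C = D/d = 104.0/8.7 = 11.9540
K_B = (4C+2)/(4C−3) = 49.816/44.816 = 1.1116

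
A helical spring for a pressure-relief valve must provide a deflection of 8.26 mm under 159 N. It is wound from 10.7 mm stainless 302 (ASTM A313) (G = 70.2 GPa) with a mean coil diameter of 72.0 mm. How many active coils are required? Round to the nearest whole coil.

16

Required rate k = F/δ = 159/8.26 = 19.249 N/mm
N_a = Gd⁴/(8D³k) = (70.2×10³ × 10.7⁴)/(8 × 72.0³ × 19.249)
    = 9.20179e+08 / 5.74784e+07 = 16.01 → 16 coils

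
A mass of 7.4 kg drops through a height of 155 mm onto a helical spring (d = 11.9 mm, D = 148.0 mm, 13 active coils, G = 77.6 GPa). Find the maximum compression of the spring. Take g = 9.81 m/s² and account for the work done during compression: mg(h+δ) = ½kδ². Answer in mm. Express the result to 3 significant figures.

k = Gd⁴/(8D³N_a) = (77.6×10³)(11.9⁴)/(8·148.0³·13) = 4.6156 N/mm
W = mg = 7.4 × 9.81 = 72.594 N
½kδ² − Wδ − Wh = 0 → δ = (W + √(W² + 2kWh))/k
δ = (72.594 + √(5269.9 + 103871))/4.6156 = (72.594 + 330.36)/4.6156 = 87.303 mm

87.3 mm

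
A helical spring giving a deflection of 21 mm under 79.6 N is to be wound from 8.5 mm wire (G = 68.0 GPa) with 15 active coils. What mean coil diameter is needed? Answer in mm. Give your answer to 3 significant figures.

Required rate k = F/δ = 79.6/21 = 3.7905 N/mm
D = (Gd⁴/(8N_a·k))^(1/3) = (68.0×10³·8.5⁴/(8·15·3.7905))^(1/3)
  = (780386)^(1/3) = 92.0668 mm

92.1 mm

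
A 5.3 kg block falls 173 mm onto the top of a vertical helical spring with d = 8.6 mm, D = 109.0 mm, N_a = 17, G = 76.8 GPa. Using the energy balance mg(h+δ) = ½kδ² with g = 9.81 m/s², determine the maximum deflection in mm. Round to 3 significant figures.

k = Gd⁴/(8D³N_a) = (76.8×10³)(8.6⁴)/(8·109.0³·17) = 2.3853 N/mm
W = mg = 5.3 × 9.81 = 51.993 N
½kδ² − Wδ − Wh = 0 → δ = (W + √(W² + 2kWh))/k
δ = (51.993 + √(2703.3 + 42909.9))/2.3853 = (51.993 + 213.57)/2.3853 = 111.34 mm

111 mm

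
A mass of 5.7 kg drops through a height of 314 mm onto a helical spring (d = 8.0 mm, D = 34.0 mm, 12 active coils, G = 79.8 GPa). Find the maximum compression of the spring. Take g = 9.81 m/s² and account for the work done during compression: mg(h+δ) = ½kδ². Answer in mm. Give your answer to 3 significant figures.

20.8 mm

k = Gd⁴/(8D³N_a) = (79.8×10³)(8.0⁴)/(8·34.0³·12) = 86.627 N/mm
W = mg = 5.7 × 9.81 = 55.917 N
½kδ² − Wδ − Wh = 0 → δ = (W + √(W² + 2kWh))/k
δ = (55.917 + √(3126.7 + 3.04199e+06))/86.627 = (55.917 + 1745)/86.627 = 20.79 mm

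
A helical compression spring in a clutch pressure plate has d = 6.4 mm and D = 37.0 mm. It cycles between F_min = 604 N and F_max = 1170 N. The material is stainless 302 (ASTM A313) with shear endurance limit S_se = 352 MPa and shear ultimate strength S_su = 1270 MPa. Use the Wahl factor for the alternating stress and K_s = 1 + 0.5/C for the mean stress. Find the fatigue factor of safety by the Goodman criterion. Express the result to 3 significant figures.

C = D/d = 37.0/6.4 = 5.7812; K_W = (4C−1)/(4C−4)+0.615/C = 1.2632; K_s = 1+0.5/C = 1.0865
F_a = (F_max−F_min)/2 = 283 N; F_m = (F_max+F_min)/2 = 887 N
τ_a = K_W·8F_aD/(πd³) = 1.2632 × 101.72 = 128.49 MPa
τ_m = K_s·8F_mD/(πd³) = 1.0865 × 318.81 = 346.38 MPa
Goodman: 1/n_f = τ_a/S_se + τ_m/S_su = 128.49/352 + 346.38/1270 = 0.36503 + 0.27274 = 0.63777
n_f = 1/0.63777 = 1.568

1.57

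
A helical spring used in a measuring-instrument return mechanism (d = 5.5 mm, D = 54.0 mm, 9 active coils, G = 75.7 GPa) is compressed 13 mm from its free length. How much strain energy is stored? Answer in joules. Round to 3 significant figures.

0.516 J

k = Gd⁴/(8D³N_a) = (75.7×10³)(5.5⁴)/(8·54.0³·9) = 6.1099 N/mm
U = ½kδ² = 0.5 × 6.1099 × 13² = 516.29 N·mm = 0.51629 J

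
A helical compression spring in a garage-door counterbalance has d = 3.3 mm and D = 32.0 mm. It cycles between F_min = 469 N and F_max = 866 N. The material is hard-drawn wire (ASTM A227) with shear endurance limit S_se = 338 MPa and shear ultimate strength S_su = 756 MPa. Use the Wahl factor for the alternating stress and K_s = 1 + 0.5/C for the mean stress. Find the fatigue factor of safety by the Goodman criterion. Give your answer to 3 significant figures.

C = D/d = 32.0/3.3 = 9.6970; K_W = (4C−1)/(4C−4)+0.615/C = 1.1497; K_s = 1+0.5/C = 1.0516
F_a = (F_max−F_min)/2 = 198.5 N; F_m = (F_max+F_min)/2 = 667.5 N
τ_a = K_W·8F_aD/(πd³) = 1.1497 × 450.1 = 517.46 MPa
τ_m = K_s·8F_mD/(πd³) = 1.0516 × 1513.6 = 1591.6 MPa
Goodman: 1/n_f = τ_a/S_se + τ_m/S_su = 517.46/338 + 1591.6/756 = 1.53095 + 2.10529 = 3.6362
n_f = 1/3.6362 = 0.275

0.275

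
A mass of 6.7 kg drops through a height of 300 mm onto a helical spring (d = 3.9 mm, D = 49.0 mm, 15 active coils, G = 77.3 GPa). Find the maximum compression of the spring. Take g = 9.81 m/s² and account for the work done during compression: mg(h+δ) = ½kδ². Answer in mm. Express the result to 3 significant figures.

k = Gd⁴/(8D³N_a) = (77.3×10³)(3.9⁴)/(8·49.0³·15) = 1.2667 N/mm
W = mg = 6.7 × 9.81 = 65.727 N
½kδ² − Wδ − Wh = 0 → δ = (W + √(W² + 2kWh))/k
δ = (65.727 + √(4320 + 49953.2))/1.2667 = (65.727 + 232.97)/1.2667 = 235.81 mm

236 mm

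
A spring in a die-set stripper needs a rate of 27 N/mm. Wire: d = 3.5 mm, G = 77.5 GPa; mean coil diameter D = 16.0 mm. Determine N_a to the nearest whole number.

N_a = Gd⁴/(8D³k) = (77.5×10³ × 3.5⁴)/(8 × 16.0³ × 27)
    = 1.16298e+07 / 884736 = 13.14 → 13 coils

13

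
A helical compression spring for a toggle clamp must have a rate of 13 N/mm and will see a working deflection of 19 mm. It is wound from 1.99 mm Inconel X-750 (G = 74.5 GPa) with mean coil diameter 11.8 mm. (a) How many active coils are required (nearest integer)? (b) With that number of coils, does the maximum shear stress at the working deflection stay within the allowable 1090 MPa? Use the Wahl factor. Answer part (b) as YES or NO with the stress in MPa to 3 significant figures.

(a) 7 coils; (b) NO, τ_max = 1160 MPa

N_a = Gd⁴/(8D³k) = (74.5×10³)(1.99⁴)/(8·11.8³·13) = 6.837 → N_a = 7
Actual rate k = Gd⁴/(8D³·7) = 12.698 N/mm
Working load F = kδ = 12.698·19 = 241.26 N
C = 11.8/1.99 = 5.9296; K_W = (4C−1)/(4C−4)+0.615/C = 1.2559
τ_max = K_W·8FD/(πd³) = 1.2559·919.92 = 1155.3 MPa
τ_max > 1090 MPa → exceeds allowable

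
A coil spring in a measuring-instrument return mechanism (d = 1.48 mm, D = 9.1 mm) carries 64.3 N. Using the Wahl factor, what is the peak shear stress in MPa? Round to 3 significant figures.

Spring index C = D/d = 9.1/1.48 = 6.1486
K_W = (4C−1)/(4C−4) + 0.615/C = 23.595/20.595 + 0.1000 = 1.2457
τ₀ = 8FD/(πd³) = 8·64.3·9.1/(π·1.48³) = 4681.04/10.184 = 459.63 MPa
τ_max = K·τ₀ = 1.2457 × 459.63 = 572.56 MPa

573 MPa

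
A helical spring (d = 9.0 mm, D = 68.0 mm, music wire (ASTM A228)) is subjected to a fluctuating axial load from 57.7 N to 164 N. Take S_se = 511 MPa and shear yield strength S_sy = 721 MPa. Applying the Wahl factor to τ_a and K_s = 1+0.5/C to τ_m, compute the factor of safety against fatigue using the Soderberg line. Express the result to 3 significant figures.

14.6

C = D/d = 68.0/9.0 = 7.5556; K_W = (4C−1)/(4C−4)+0.615/C = 1.1958; K_s = 1+0.5/C = 1.0662
F_a = (F_max−F_min)/2 = 53.15 N; F_m = (F_max+F_min)/2 = 110.85 N
τ_a = K_W·8F_aD/(πd³) = 1.1958 × 12.625 = 15.097 MPa
τ_m = K_s·8F_mD/(πd³) = 1.0662 × 26.33 = 28.073 MPa
Soderberg: 1/n_f = τ_a/S_se + τ_m/S_sy = 15.097/511 + 28.073/721 = 0.02954 + 0.03894 = 0.06848
n_f = 1/0.06848 = 14.6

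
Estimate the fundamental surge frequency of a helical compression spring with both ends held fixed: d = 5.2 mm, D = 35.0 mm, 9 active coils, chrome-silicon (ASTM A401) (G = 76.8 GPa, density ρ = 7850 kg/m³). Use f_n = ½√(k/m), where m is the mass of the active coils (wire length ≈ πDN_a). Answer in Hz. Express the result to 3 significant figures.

166 Hz

k = Gd⁴/(8D³N_a) = (76.8×10³)(5.2⁴)/(8·35.0³·9) = 18.19 N/mm = 18190 N/m
Wire length L = πDN_a = π·35.0·9 = 989.6 mm
m = ρ·(πd²/4)·L = 7850 × 21.237×10⁻⁶ m² × 0.9896 m = 0.16498 kg
f_n = ½√(k/m) = 0.5·√(18190/0.16498) = 0.5·√(1.1026e+05) = 166.03 Hz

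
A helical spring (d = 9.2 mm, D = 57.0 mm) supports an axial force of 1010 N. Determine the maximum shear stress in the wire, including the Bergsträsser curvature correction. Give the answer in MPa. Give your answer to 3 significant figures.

231 MPa

Spring index C = D/d = 57.0/9.2 = 6.1957
K_B = (4C+2)/(4C−3) = 26.783/21.783 = 1.2295
τ₀ = 8FD/(πd³) = 8·1010·57.0/(π·9.2³) = 460560/2446.3 = 188.27 MPa
τ_max = K·τ₀ = 1.2295 × 188.27 = 231.48 MPa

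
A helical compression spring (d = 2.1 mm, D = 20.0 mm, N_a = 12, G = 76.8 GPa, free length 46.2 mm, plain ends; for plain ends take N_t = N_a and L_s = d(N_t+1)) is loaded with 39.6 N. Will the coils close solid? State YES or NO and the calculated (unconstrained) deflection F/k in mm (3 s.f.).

YES, δ = 20.4 mm

k = Gd⁴/(8D³N_a) = (76.8×10³)(2.1⁴)/(8·20.0³·12) = 1.9448 N/mm
N_t = 12; L_s = 2.1·13 = 27.3 mm; δ_solid = L₀ − L_s = 46.2 − 27.3 = 18.9 mm
δ = F/k = 39.6/1.9448 = 20.362 mm
δ ≥ δ_solid → spring goes solid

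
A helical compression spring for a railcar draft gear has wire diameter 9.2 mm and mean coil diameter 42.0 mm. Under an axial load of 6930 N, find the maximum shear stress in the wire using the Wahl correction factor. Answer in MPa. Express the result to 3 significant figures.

Spring index C = D/d = 42.0/9.2 = 4.5652
K_W = (4C−1)/(4C−4) + 0.615/C = 17.261/14.261 + 0.1347 = 1.3451
τ₀ = 8FD/(πd³) = 8·6930·42.0/(π·9.2³) = 2.32848e+06/2446.3 = 951.83 MPa
τ_max = K·τ₀ = 1.3451 × 951.83 = 1280.3 MPa

1280 MPa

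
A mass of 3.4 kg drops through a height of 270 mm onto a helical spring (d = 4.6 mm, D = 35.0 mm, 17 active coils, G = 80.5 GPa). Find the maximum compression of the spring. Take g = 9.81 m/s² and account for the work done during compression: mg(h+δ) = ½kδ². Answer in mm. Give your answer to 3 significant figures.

k = Gd⁴/(8D³N_a) = (80.5×10³)(4.6⁴)/(8·35.0³·17) = 6.1814 N/mm
W = mg = 3.4 × 9.81 = 33.354 N
½kδ² − Wδ − Wh = 0 → δ = (W + √(W² + 2kWh))/k
δ = (33.354 + √(1112.5 + 111333))/6.1814 = (33.354 + 335.33)/6.1814 = 59.644 mm

59.6 mm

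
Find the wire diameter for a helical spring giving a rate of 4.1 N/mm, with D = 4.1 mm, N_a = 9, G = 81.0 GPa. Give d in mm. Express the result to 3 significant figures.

d = (8D³N_a·k / G)^(1/4) = (8·4.1³·9·4.1 / (81.0×10³))^0.25
  = (0.25118)^0.25 = 0.7079 mm

0.708 mm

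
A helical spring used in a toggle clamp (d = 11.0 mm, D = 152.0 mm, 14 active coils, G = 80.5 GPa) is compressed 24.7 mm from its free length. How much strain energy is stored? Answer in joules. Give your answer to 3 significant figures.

k = Gd⁴/(8D³N_a) = (80.5×10³)(11.0⁴)/(8·152.0³·14) = 2.9965 N/mm
U = ½kδ² = 0.5 × 2.9965 × 24.7² = 914.07 N·mm = 0.91407 J

0.914 J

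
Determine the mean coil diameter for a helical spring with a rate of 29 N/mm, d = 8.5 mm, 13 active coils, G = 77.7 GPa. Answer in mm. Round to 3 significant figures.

D = (Gd⁴/(8N_a·k))^(1/3) = (77.7×10³·8.5⁴/(8·13·29))^(1/3)
  = (134482)^(1/3) = 51.2336 mm

51.2 mm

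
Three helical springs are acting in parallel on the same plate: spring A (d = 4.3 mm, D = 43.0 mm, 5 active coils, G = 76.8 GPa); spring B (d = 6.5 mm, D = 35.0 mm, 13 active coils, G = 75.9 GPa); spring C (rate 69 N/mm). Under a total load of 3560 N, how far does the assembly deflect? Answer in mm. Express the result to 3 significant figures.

33.1 mm

k_A = Gd⁴/(8D³N_a) = (76.8×10³)(4.3⁴)/(8·43.0³·5) = 8.256 N/mm
k_B = Gd⁴/(8D³N_a) = (75.9×10³)(6.5⁴)/(8·35.0³·13) = 30.385 N/mm
Parallel: k_eq = 8.256 + 30.385 + 69 = 107.64 N/mm
δ = F/k_eq = 3560/107.64 = 33.073 mm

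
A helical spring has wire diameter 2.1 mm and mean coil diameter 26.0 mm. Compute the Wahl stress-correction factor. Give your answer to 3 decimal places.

1.116

C = D/d = 26.0/2.1 = 12.3810
K_W = (4C−1)/(4C−4) + 0.615/C = 48.524/45.524 + 0.0497 = 1.1156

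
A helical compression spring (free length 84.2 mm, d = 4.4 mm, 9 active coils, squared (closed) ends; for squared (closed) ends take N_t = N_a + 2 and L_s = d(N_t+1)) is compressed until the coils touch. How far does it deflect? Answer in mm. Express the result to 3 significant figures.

N_t = 11; L_s = 4.4·12 = 52.8 mm
δ_solid = L₀ − L_s = 84.2 − 52.8 = 31.4 mm

31.4 mm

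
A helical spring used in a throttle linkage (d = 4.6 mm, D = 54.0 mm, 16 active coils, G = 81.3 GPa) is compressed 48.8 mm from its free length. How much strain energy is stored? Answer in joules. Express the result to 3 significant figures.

2.15 J

k = Gd⁴/(8D³N_a) = (81.3×10³)(4.6⁴)/(8·54.0³·16) = 1.8061 N/mm
U = ½kδ² = 0.5 × 1.8061 × 48.8² = 2150.5 N·mm = 2.1505 J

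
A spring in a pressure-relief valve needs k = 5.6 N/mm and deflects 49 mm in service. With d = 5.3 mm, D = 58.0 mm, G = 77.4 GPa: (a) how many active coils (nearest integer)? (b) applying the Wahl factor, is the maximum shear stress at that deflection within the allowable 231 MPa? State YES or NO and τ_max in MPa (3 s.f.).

N_a = Gd⁴/(8D³k) = (77.4×10³)(5.3⁴)/(8·58.0³·5.6) = 6.987 → N_a = 7
Actual rate k = Gd⁴/(8D³·7) = 5.5895 N/mm
Working load F = kδ = 5.5895·49 = 273.89 N
C = 58.0/5.3 = 10.9434; K_W = (4C−1)/(4C−4)+0.615/C = 1.1316
τ_max = K_W·8FD/(πd³) = 1.1316·271.71 = 307.48 MPa
τ_max > 231 MPa → exceeds allowable

(a) 7 coils; (b) NO, τ_max = 307 MPa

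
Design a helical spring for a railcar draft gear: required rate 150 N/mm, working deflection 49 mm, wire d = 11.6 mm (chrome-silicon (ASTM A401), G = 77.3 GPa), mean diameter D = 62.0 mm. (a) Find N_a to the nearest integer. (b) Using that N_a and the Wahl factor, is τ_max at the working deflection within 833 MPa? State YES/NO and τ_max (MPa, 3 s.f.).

(a) 5 coils; (b) NO, τ_max = 937 MPa

N_a = Gd⁴/(8D³k) = (77.3×10³)(11.6⁴)/(8·62.0³·150) = 4.894 → N_a = 5
Actual rate k = Gd⁴/(8D³·5) = 146.82 N/mm
Working load F = kδ = 146.82·49 = 7194 N
C = 62.0/11.6 = 5.3448; K_W = (4C−1)/(4C−4)+0.615/C = 1.2877
τ_max = K_W·8FD/(πd³) = 1.2877·727.66 = 937 MPa
τ_max > 833 MPa → exceeds allowable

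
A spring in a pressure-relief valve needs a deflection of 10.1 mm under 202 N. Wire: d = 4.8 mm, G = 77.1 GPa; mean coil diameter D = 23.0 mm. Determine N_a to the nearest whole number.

21

Required rate k = F/δ = 202/10.1 = 20 N/mm
N_a = Gd⁴/(8D³k) = (77.1×10³ × 4.8⁴)/(8 × 23.0³ × 20)
    = 4.09279e+07 / 1.94672e+06 = 21.02 → 21 coils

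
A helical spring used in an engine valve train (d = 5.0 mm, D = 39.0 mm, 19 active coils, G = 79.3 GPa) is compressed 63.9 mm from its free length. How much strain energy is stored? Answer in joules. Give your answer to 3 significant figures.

k = Gd⁴/(8D³N_a) = (79.3×10³)(5.0⁴)/(8·39.0³·19) = 5.4969 N/mm
U = ½kδ² = 0.5 × 5.4969 × 63.9² = 11222 N·mm = 11.222 J

11.2 J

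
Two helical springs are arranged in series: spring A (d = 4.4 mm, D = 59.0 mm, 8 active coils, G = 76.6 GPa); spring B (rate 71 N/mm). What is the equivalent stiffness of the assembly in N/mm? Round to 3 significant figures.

2.12 N/mm

k_A = Gd⁴/(8D³N_a) = (76.6×10³)(4.4⁴)/(8·59.0³·8) = 2.1843 N/mm
Series: 1/k_eq = 1/2.1843 + 1/71 = 0.47191; k_eq = 2.1191 N/mm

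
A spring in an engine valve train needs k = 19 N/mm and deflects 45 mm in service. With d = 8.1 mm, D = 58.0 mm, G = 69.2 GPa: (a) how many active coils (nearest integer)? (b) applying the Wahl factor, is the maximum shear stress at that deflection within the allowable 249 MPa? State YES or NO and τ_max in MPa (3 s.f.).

(a) 10 coils; (b) NO, τ_max = 288 MPa

N_a = Gd⁴/(8D³k) = (69.2×10³)(8.1⁴)/(8·58.0³·19) = 10.04 → N_a = 10
Actual rate k = Gd⁴/(8D³·10) = 19.084 N/mm
Working load F = kδ = 19.084·45 = 858.79 N
C = 58.0/8.1 = 7.1605; K_W = (4C−1)/(4C−4)+0.615/C = 1.2076
τ_max = K_W·8FD/(πd³) = 1.2076·238.67 = 288.23 MPa
τ_max > 249 MPa → exceeds allowable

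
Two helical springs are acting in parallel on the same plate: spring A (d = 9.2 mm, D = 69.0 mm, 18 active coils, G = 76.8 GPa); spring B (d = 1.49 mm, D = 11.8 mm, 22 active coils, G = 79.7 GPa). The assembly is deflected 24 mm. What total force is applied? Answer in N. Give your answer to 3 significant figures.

k_A = Gd⁴/(8D³N_a) = (76.8×10³)(9.2⁴)/(8·69.0³·18) = 11.631 N/mm
k_B = Gd⁴/(8D³N_a) = (79.7×10³)(1.49⁴)/(8·11.8³·22) = 1.3585 N/mm
Parallel: k_eq = 11.631 + 1.3585 = 12.989 N/mm
F = k_eq·δ = 12.989·24 = 311.74 N

312 N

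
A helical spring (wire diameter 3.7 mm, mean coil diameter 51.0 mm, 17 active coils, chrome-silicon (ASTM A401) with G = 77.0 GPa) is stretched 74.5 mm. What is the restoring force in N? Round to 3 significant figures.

k = Gd⁴/(8D³N_a) = (77.0×10³)(3.7⁴)/(8·51.0³·17) = 0.79992 N/mm
F = k·δ = 0.79992 × 74.5 = 59.594 N

59.6 N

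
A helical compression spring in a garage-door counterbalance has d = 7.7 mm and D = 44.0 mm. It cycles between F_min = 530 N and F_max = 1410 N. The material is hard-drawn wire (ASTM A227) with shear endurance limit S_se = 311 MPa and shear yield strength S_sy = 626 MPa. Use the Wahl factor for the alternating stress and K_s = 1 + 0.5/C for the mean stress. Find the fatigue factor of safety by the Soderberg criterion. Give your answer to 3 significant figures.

1.17

C = D/d = 44.0/7.7 = 5.7143; K_W = (4C−1)/(4C−4)+0.615/C = 1.2667; K_s = 1+0.5/C = 1.0875
F_a = (F_max−F_min)/2 = 440 N; F_m = (F_max+F_min)/2 = 970 N
τ_a = K_W·8F_aD/(πd³) = 1.2667 × 107.99 = 136.79 MPa
τ_m = K_s·8F_mD/(πd³) = 1.0875 × 238.06 = 258.89 MPa
Soderberg: 1/n_f = τ_a/S_se + τ_m/S_sy = 136.79/311 + 258.89/626 = 0.43984 + 0.41357 = 0.85341
n_f = 1/0.85341 = 1.172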